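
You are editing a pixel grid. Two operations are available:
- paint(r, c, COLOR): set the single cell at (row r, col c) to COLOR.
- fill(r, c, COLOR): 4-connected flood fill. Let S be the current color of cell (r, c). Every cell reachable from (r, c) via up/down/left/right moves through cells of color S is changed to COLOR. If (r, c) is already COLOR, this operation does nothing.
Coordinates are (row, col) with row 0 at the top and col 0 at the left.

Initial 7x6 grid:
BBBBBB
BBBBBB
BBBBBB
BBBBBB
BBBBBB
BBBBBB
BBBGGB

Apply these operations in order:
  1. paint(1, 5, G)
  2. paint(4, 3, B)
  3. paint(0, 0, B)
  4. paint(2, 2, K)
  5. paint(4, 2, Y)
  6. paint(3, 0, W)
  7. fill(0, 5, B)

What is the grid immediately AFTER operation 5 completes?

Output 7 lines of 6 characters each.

After op 1 paint(1,5,G):
BBBBBB
BBBBBG
BBBBBB
BBBBBB
BBBBBB
BBBBBB
BBBGGB
After op 2 paint(4,3,B):
BBBBBB
BBBBBG
BBBBBB
BBBBBB
BBBBBB
BBBBBB
BBBGGB
After op 3 paint(0,0,B):
BBBBBB
BBBBBG
BBBBBB
BBBBBB
BBBBBB
BBBBBB
BBBGGB
After op 4 paint(2,2,K):
BBBBBB
BBBBBG
BBKBBB
BBBBBB
BBBBBB
BBBBBB
BBBGGB
After op 5 paint(4,2,Y):
BBBBBB
BBBBBG
BBKBBB
BBBBBB
BBYBBB
BBBBBB
BBBGGB

Answer: BBBBBB
BBBBBG
BBKBBB
BBBBBB
BBYBBB
BBBBBB
BBBGGB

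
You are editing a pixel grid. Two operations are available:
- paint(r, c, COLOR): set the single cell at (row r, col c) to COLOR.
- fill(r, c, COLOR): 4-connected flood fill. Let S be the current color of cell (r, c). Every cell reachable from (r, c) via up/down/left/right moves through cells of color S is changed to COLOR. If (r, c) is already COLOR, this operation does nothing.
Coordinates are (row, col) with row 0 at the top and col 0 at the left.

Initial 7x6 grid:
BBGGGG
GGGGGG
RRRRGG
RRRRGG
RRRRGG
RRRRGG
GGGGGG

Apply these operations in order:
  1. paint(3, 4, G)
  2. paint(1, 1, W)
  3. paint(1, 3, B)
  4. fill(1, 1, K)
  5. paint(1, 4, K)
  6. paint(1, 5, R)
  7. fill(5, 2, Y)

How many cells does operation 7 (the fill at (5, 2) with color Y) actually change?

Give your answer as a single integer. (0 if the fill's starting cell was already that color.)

After op 1 paint(3,4,G):
BBGGGG
GGGGGG
RRRRGG
RRRRGG
RRRRGG
RRRRGG
GGGGGG
After op 2 paint(1,1,W):
BBGGGG
GWGGGG
RRRRGG
RRRRGG
RRRRGG
RRRRGG
GGGGGG
After op 3 paint(1,3,B):
BBGGGG
GWGBGG
RRRRGG
RRRRGG
RRRRGG
RRRRGG
GGGGGG
After op 4 fill(1,1,K) [1 cells changed]:
BBGGGG
GKGBGG
RRRRGG
RRRRGG
RRRRGG
RRRRGG
GGGGGG
After op 5 paint(1,4,K):
BBGGGG
GKGBKG
RRRRGG
RRRRGG
RRRRGG
RRRRGG
GGGGGG
After op 6 paint(1,5,R):
BBGGGG
GKGBKR
RRRRGG
RRRRGG
RRRRGG
RRRRGG
GGGGGG
After op 7 fill(5,2,Y) [16 cells changed]:
BBGGGG
GKGBKR
YYYYGG
YYYYGG
YYYYGG
YYYYGG
GGGGGG

Answer: 16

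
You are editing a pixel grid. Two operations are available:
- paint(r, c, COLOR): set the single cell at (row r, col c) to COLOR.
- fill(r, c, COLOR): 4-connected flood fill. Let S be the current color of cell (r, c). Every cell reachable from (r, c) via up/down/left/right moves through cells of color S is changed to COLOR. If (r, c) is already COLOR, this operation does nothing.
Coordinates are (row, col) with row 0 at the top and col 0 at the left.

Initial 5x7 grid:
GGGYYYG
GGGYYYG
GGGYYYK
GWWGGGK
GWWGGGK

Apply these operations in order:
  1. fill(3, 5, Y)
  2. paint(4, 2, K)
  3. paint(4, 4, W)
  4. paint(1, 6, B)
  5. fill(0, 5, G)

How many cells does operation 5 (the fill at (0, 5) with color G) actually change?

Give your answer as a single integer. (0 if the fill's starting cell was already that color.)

After op 1 fill(3,5,Y) [6 cells changed]:
GGGYYYG
GGGYYYG
GGGYYYK
GWWYYYK
GWWYYYK
After op 2 paint(4,2,K):
GGGYYYG
GGGYYYG
GGGYYYK
GWWYYYK
GWKYYYK
After op 3 paint(4,4,W):
GGGYYYG
GGGYYYG
GGGYYYK
GWWYYYK
GWKYWYK
After op 4 paint(1,6,B):
GGGYYYG
GGGYYYB
GGGYYYK
GWWYYYK
GWKYWYK
After op 5 fill(0,5,G) [14 cells changed]:
GGGGGGG
GGGGGGB
GGGGGGK
GWWGGGK
GWKGWGK

Answer: 14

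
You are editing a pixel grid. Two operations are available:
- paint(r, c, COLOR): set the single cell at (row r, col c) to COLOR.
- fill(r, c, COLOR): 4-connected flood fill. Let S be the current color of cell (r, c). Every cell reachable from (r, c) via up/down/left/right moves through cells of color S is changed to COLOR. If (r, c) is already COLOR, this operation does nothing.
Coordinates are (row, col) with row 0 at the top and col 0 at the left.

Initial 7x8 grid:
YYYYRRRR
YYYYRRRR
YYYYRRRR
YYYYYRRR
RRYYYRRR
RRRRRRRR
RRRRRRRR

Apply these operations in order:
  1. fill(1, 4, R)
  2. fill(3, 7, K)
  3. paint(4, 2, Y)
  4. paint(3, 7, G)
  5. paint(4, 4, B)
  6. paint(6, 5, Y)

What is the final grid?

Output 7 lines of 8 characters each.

Answer: YYYYKKKK
YYYYKKKK
YYYYKKKK
YYYYYKKG
KKYYBKKK
KKKKKKKK
KKKKKYKK

Derivation:
After op 1 fill(1,4,R) [0 cells changed]:
YYYYRRRR
YYYYRRRR
YYYYRRRR
YYYYYRRR
RRYYYRRR
RRRRRRRR
RRRRRRRR
After op 2 fill(3,7,K) [36 cells changed]:
YYYYKKKK
YYYYKKKK
YYYYKKKK
YYYYYKKK
KKYYYKKK
KKKKKKKK
KKKKKKKK
After op 3 paint(4,2,Y):
YYYYKKKK
YYYYKKKK
YYYYKKKK
YYYYYKKK
KKYYYKKK
KKKKKKKK
KKKKKKKK
After op 4 paint(3,7,G):
YYYYKKKK
YYYYKKKK
YYYYKKKK
YYYYYKKG
KKYYYKKK
KKKKKKKK
KKKKKKKK
After op 5 paint(4,4,B):
YYYYKKKK
YYYYKKKK
YYYYKKKK
YYYYYKKG
KKYYBKKK
KKKKKKKK
KKKKKKKK
After op 6 paint(6,5,Y):
YYYYKKKK
YYYYKKKK
YYYYKKKK
YYYYYKKG
KKYYBKKK
KKKKKKKK
KKKKKYKK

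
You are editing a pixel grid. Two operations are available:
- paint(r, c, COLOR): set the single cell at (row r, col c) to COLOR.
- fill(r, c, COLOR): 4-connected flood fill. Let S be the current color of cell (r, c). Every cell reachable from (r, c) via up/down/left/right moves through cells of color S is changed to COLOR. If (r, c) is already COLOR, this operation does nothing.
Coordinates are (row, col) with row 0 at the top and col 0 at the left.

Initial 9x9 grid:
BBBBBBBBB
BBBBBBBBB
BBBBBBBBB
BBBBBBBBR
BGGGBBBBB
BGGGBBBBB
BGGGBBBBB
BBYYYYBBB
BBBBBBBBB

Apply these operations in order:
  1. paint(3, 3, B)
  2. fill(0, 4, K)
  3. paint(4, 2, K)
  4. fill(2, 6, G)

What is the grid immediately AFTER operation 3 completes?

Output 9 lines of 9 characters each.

Answer: KKKKKKKKK
KKKKKKKKK
KKKKKKKKK
KKKKKKKKR
KGKGKKKKK
KGGGKKKKK
KGGGKKKKK
KKYYYYKKK
KKKKKKKKK

Derivation:
After op 1 paint(3,3,B):
BBBBBBBBB
BBBBBBBBB
BBBBBBBBB
BBBBBBBBR
BGGGBBBBB
BGGGBBBBB
BGGGBBBBB
BBYYYYBBB
BBBBBBBBB
After op 2 fill(0,4,K) [67 cells changed]:
KKKKKKKKK
KKKKKKKKK
KKKKKKKKK
KKKKKKKKR
KGGGKKKKK
KGGGKKKKK
KGGGKKKKK
KKYYYYKKK
KKKKKKKKK
After op 3 paint(4,2,K):
KKKKKKKKK
KKKKKKKKK
KKKKKKKKK
KKKKKKKKR
KGKGKKKKK
KGGGKKKKK
KGGGKKKKK
KKYYYYKKK
KKKKKKKKK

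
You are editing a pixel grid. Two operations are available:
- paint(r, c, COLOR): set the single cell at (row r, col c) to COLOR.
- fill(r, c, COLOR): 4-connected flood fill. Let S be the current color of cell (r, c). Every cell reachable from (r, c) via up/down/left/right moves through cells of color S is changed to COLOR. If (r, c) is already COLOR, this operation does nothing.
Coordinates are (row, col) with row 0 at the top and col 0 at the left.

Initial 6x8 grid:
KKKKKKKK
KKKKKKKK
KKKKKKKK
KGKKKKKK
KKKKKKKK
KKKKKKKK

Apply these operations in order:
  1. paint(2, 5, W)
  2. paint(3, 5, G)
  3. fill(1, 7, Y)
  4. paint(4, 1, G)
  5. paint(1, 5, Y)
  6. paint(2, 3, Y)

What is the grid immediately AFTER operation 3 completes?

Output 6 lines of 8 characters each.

Answer: YYYYYYYY
YYYYYYYY
YYYYYWYY
YGYYYGYY
YYYYYYYY
YYYYYYYY

Derivation:
After op 1 paint(2,5,W):
KKKKKKKK
KKKKKKKK
KKKKKWKK
KGKKKKKK
KKKKKKKK
KKKKKKKK
After op 2 paint(3,5,G):
KKKKKKKK
KKKKKKKK
KKKKKWKK
KGKKKGKK
KKKKKKKK
KKKKKKKK
After op 3 fill(1,7,Y) [45 cells changed]:
YYYYYYYY
YYYYYYYY
YYYYYWYY
YGYYYGYY
YYYYYYYY
YYYYYYYY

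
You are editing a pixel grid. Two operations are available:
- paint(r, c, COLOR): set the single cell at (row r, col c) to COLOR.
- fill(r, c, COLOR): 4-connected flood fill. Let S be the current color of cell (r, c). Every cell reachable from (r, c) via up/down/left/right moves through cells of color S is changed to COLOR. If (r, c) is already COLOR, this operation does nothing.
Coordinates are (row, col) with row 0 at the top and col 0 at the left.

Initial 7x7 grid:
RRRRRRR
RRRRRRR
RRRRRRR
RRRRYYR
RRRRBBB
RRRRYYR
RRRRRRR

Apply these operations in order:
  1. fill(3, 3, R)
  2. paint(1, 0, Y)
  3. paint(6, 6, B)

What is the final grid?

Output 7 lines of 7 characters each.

Answer: RRRRRRR
YRRRRRR
RRRRRRR
RRRRYYR
RRRRBBB
RRRRYYR
RRRRRRB

Derivation:
After op 1 fill(3,3,R) [0 cells changed]:
RRRRRRR
RRRRRRR
RRRRRRR
RRRRYYR
RRRRBBB
RRRRYYR
RRRRRRR
After op 2 paint(1,0,Y):
RRRRRRR
YRRRRRR
RRRRRRR
RRRRYYR
RRRRBBB
RRRRYYR
RRRRRRR
After op 3 paint(6,6,B):
RRRRRRR
YRRRRRR
RRRRRRR
RRRRYYR
RRRRBBB
RRRRYYR
RRRRRRB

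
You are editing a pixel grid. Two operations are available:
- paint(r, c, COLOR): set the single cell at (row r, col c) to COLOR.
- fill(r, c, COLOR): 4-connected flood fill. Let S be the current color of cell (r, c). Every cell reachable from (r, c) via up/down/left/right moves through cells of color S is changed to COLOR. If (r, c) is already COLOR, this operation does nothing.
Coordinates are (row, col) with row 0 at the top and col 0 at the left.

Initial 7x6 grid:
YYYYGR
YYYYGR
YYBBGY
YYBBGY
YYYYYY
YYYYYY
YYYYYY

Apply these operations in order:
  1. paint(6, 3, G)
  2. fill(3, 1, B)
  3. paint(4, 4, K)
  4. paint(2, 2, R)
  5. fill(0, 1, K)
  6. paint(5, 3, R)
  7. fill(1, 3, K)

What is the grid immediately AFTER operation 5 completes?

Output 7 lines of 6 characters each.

After op 1 paint(6,3,G):
YYYYGR
YYYYGR
YYBBGY
YYBBGY
YYYYYY
YYYYYY
YYYGYY
After op 2 fill(3,1,B) [31 cells changed]:
BBBBGR
BBBBGR
BBBBGB
BBBBGB
BBBBBB
BBBBBB
BBBGBB
After op 3 paint(4,4,K):
BBBBGR
BBBBGR
BBBBGB
BBBBGB
BBBBKB
BBBBBB
BBBGBB
After op 4 paint(2,2,R):
BBBBGR
BBBBGR
BBRBGB
BBBBGB
BBBBKB
BBBBBB
BBBGBB
After op 5 fill(0,1,K) [33 cells changed]:
KKKKGR
KKKKGR
KKRKGK
KKKKGK
KKKKKK
KKKKKK
KKKGKK

Answer: KKKKGR
KKKKGR
KKRKGK
KKKKGK
KKKKKK
KKKKKK
KKKGKK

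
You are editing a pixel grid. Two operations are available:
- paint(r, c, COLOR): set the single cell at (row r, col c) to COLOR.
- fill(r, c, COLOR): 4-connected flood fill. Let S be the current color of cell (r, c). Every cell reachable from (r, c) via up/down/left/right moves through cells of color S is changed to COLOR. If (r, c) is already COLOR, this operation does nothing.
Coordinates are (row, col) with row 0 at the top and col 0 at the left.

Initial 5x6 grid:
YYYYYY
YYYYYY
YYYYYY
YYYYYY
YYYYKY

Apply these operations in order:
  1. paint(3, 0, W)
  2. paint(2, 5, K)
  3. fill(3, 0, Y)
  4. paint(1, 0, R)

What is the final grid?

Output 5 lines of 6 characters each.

Answer: YYYYYY
RYYYYY
YYYYYK
YYYYYY
YYYYKY

Derivation:
After op 1 paint(3,0,W):
YYYYYY
YYYYYY
YYYYYY
WYYYYY
YYYYKY
After op 2 paint(2,5,K):
YYYYYY
YYYYYY
YYYYYK
WYYYYY
YYYYKY
After op 3 fill(3,0,Y) [1 cells changed]:
YYYYYY
YYYYYY
YYYYYK
YYYYYY
YYYYKY
After op 4 paint(1,0,R):
YYYYYY
RYYYYY
YYYYYK
YYYYYY
YYYYKY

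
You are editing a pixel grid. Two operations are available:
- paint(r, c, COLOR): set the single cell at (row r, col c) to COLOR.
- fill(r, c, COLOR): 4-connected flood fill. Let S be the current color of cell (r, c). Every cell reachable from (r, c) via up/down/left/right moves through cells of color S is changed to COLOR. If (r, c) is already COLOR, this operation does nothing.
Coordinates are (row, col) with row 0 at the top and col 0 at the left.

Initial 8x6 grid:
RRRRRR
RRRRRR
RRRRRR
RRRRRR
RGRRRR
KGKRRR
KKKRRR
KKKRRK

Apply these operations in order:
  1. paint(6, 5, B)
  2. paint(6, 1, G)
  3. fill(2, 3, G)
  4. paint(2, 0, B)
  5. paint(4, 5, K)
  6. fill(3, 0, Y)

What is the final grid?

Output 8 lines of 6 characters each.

After op 1 paint(6,5,B):
RRRRRR
RRRRRR
RRRRRR
RRRRRR
RGRRRR
KGKRRR
KKKRRB
KKKRRK
After op 2 paint(6,1,G):
RRRRRR
RRRRRR
RRRRRR
RRRRRR
RGRRRR
KGKRRR
KGKRRB
KKKRRK
After op 3 fill(2,3,G) [36 cells changed]:
GGGGGG
GGGGGG
GGGGGG
GGGGGG
GGGGGG
KGKGGG
KGKGGB
KKKGGK
After op 4 paint(2,0,B):
GGGGGG
GGGGGG
BGGGGG
GGGGGG
GGGGGG
KGKGGG
KGKGGB
KKKGGK
After op 5 paint(4,5,K):
GGGGGG
GGGGGG
BGGGGG
GGGGGG
GGGGGK
KGKGGG
KGKGGB
KKKGGK
After op 6 fill(3,0,Y) [37 cells changed]:
YYYYYY
YYYYYY
BYYYYY
YYYYYY
YYYYYK
KYKYYY
KYKYYB
KKKYYK

Answer: YYYYYY
YYYYYY
BYYYYY
YYYYYY
YYYYYK
KYKYYY
KYKYYB
KKKYYK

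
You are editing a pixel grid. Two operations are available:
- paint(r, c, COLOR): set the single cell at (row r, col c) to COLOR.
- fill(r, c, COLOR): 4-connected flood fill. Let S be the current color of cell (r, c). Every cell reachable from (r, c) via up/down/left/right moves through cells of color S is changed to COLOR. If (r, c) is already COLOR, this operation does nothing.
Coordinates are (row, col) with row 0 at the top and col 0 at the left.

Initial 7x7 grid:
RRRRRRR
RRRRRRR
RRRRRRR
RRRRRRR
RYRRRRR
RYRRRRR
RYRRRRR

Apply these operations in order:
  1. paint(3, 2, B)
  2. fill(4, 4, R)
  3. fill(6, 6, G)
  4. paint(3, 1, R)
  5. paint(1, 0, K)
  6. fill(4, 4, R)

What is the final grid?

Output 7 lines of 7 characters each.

After op 1 paint(3,2,B):
RRRRRRR
RRRRRRR
RRRRRRR
RRBRRRR
RYRRRRR
RYRRRRR
RYRRRRR
After op 2 fill(4,4,R) [0 cells changed]:
RRRRRRR
RRRRRRR
RRRRRRR
RRBRRRR
RYRRRRR
RYRRRRR
RYRRRRR
After op 3 fill(6,6,G) [45 cells changed]:
GGGGGGG
GGGGGGG
GGGGGGG
GGBGGGG
GYGGGGG
GYGGGGG
GYGGGGG
After op 4 paint(3,1,R):
GGGGGGG
GGGGGGG
GGGGGGG
GRBGGGG
GYGGGGG
GYGGGGG
GYGGGGG
After op 5 paint(1,0,K):
GGGGGGG
KGGGGGG
GGGGGGG
GRBGGGG
GYGGGGG
GYGGGGG
GYGGGGG
After op 6 fill(4,4,R) [43 cells changed]:
RRRRRRR
KRRRRRR
RRRRRRR
RRBRRRR
RYRRRRR
RYRRRRR
RYRRRRR

Answer: RRRRRRR
KRRRRRR
RRRRRRR
RRBRRRR
RYRRRRR
RYRRRRR
RYRRRRR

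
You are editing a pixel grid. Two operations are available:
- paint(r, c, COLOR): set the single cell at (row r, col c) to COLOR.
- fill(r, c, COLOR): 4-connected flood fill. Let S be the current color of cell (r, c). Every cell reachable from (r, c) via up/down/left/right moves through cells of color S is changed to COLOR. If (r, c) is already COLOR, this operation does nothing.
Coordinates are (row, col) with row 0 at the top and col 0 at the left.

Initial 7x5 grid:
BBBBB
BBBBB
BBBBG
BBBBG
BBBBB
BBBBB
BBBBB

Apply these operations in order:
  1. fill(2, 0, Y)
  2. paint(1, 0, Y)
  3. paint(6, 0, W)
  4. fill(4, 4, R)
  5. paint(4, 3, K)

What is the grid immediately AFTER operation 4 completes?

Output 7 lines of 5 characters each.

After op 1 fill(2,0,Y) [33 cells changed]:
YYYYY
YYYYY
YYYYG
YYYYG
YYYYY
YYYYY
YYYYY
After op 2 paint(1,0,Y):
YYYYY
YYYYY
YYYYG
YYYYG
YYYYY
YYYYY
YYYYY
After op 3 paint(6,0,W):
YYYYY
YYYYY
YYYYG
YYYYG
YYYYY
YYYYY
WYYYY
After op 4 fill(4,4,R) [32 cells changed]:
RRRRR
RRRRR
RRRRG
RRRRG
RRRRR
RRRRR
WRRRR

Answer: RRRRR
RRRRR
RRRRG
RRRRG
RRRRR
RRRRR
WRRRR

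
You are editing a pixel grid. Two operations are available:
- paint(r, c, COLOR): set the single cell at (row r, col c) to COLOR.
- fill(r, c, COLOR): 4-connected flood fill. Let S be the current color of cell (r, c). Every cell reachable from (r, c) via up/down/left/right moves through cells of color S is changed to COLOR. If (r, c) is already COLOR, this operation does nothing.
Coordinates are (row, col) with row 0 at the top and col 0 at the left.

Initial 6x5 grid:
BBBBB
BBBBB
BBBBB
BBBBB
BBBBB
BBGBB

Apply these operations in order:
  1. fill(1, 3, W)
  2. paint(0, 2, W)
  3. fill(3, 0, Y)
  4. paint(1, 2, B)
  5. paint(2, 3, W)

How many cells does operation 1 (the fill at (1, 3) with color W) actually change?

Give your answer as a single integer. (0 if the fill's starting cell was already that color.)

Answer: 29

Derivation:
After op 1 fill(1,3,W) [29 cells changed]:
WWWWW
WWWWW
WWWWW
WWWWW
WWWWW
WWGWW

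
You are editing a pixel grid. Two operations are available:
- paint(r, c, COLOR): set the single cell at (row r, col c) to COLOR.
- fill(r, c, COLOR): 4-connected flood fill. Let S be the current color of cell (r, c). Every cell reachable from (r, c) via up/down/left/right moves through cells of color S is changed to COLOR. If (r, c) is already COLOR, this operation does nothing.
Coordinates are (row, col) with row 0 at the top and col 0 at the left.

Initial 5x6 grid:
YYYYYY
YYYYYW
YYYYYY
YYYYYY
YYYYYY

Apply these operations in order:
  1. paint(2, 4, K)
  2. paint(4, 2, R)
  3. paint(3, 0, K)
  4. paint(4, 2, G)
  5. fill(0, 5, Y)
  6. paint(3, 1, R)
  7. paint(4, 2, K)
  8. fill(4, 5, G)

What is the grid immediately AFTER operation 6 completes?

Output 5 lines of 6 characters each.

After op 1 paint(2,4,K):
YYYYYY
YYYYYW
YYYYKY
YYYYYY
YYYYYY
After op 2 paint(4,2,R):
YYYYYY
YYYYYW
YYYYKY
YYYYYY
YYRYYY
After op 3 paint(3,0,K):
YYYYYY
YYYYYW
YYYYKY
KYYYYY
YYRYYY
After op 4 paint(4,2,G):
YYYYYY
YYYYYW
YYYYKY
KYYYYY
YYGYYY
After op 5 fill(0,5,Y) [0 cells changed]:
YYYYYY
YYYYYW
YYYYKY
KYYYYY
YYGYYY
After op 6 paint(3,1,R):
YYYYYY
YYYYYW
YYYYKY
KRYYYY
YYGYYY

Answer: YYYYYY
YYYYYW
YYYYKY
KRYYYY
YYGYYY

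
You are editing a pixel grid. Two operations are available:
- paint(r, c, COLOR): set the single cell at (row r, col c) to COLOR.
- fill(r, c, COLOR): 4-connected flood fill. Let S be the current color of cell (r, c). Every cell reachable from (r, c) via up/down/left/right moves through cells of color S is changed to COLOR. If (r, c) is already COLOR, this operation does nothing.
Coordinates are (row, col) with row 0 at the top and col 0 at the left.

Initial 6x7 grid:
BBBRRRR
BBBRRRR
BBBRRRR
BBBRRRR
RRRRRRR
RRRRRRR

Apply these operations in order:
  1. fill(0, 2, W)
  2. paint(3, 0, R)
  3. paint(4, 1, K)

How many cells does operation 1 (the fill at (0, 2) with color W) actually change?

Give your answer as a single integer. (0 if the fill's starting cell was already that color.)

Answer: 12

Derivation:
After op 1 fill(0,2,W) [12 cells changed]:
WWWRRRR
WWWRRRR
WWWRRRR
WWWRRRR
RRRRRRR
RRRRRRR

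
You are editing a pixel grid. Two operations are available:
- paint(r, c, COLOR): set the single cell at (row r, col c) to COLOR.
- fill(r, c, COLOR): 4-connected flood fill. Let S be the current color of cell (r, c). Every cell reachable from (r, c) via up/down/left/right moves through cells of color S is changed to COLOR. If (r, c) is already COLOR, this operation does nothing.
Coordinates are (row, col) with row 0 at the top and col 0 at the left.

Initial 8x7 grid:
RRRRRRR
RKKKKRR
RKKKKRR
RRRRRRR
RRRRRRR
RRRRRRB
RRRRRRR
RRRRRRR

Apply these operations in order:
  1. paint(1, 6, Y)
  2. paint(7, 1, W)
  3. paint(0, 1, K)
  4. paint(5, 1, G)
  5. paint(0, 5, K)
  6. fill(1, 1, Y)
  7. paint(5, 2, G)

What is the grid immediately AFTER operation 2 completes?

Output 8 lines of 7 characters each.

After op 1 paint(1,6,Y):
RRRRRRR
RKKKKRY
RKKKKRR
RRRRRRR
RRRRRRR
RRRRRRB
RRRRRRR
RRRRRRR
After op 2 paint(7,1,W):
RRRRRRR
RKKKKRY
RKKKKRR
RRRRRRR
RRRRRRR
RRRRRRB
RRRRRRR
RWRRRRR

Answer: RRRRRRR
RKKKKRY
RKKKKRR
RRRRRRR
RRRRRRR
RRRRRRB
RRRRRRR
RWRRRRR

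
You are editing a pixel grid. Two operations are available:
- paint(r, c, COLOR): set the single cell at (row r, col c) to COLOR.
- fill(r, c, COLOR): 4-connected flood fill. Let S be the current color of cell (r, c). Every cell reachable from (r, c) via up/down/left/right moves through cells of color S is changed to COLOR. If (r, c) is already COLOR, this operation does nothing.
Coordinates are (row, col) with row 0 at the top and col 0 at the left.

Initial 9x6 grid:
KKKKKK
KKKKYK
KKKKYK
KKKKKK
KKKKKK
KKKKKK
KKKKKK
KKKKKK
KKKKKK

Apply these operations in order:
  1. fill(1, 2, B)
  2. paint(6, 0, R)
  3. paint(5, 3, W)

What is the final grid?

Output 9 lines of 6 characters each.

After op 1 fill(1,2,B) [52 cells changed]:
BBBBBB
BBBBYB
BBBBYB
BBBBBB
BBBBBB
BBBBBB
BBBBBB
BBBBBB
BBBBBB
After op 2 paint(6,0,R):
BBBBBB
BBBBYB
BBBBYB
BBBBBB
BBBBBB
BBBBBB
RBBBBB
BBBBBB
BBBBBB
After op 3 paint(5,3,W):
BBBBBB
BBBBYB
BBBBYB
BBBBBB
BBBBBB
BBBWBB
RBBBBB
BBBBBB
BBBBBB

Answer: BBBBBB
BBBBYB
BBBBYB
BBBBBB
BBBBBB
BBBWBB
RBBBBB
BBBBBB
BBBBBB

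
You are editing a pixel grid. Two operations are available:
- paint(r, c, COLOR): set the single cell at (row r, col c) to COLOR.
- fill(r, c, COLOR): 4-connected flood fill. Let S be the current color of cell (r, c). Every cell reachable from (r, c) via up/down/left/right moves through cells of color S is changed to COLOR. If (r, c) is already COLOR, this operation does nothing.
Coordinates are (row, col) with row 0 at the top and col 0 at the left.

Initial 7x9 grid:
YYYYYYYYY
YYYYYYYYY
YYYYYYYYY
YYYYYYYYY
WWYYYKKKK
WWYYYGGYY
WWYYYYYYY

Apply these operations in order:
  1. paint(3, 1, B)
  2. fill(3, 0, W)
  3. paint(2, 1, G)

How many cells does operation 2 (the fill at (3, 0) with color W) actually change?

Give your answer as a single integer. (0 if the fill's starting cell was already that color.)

After op 1 paint(3,1,B):
YYYYYYYYY
YYYYYYYYY
YYYYYYYYY
YBYYYYYYY
WWYYYKKKK
WWYYYGGYY
WWYYYYYYY
After op 2 fill(3,0,W) [50 cells changed]:
WWWWWWWWW
WWWWWWWWW
WWWWWWWWW
WBWWWWWWW
WWWWWKKKK
WWWWWGGWW
WWWWWWWWW

Answer: 50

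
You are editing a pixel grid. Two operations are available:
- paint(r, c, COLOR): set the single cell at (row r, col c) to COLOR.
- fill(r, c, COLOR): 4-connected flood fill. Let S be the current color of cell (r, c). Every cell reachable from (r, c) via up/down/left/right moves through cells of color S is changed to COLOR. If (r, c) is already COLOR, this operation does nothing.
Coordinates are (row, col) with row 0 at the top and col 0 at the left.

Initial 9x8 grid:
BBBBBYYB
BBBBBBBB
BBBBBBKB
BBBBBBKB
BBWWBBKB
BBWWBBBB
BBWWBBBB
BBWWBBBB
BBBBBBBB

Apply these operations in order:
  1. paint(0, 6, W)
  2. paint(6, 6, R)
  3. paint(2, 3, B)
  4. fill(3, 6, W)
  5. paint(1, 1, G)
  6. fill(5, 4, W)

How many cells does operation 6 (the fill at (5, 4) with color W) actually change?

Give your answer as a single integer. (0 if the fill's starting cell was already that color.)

After op 1 paint(0,6,W):
BBBBBYWB
BBBBBBBB
BBBBBBKB
BBBBBBKB
BBWWBBKB
BBWWBBBB
BBWWBBBB
BBWWBBBB
BBBBBBBB
After op 2 paint(6,6,R):
BBBBBYWB
BBBBBBBB
BBBBBBKB
BBBBBBKB
BBWWBBKB
BBWWBBBB
BBWWBBRB
BBWWBBBB
BBBBBBBB
After op 3 paint(2,3,B):
BBBBBYWB
BBBBBBBB
BBBBBBKB
BBBBBBKB
BBWWBBKB
BBWWBBBB
BBWWBBRB
BBWWBBBB
BBBBBBBB
After op 4 fill(3,6,W) [3 cells changed]:
BBBBBYWB
BBBBBBBB
BBBBBBWB
BBBBBBWB
BBWWBBWB
BBWWBBBB
BBWWBBRB
BBWWBBBB
BBBBBBBB
After op 5 paint(1,1,G):
BBBBBYWB
BGBBBBBB
BBBBBBWB
BBBBBBWB
BBWWBBWB
BBWWBBBB
BBWWBBRB
BBWWBBBB
BBBBBBBB
After op 6 fill(5,4,W) [57 cells changed]:
WWWWWYWW
WGWWWWWW
WWWWWWWW
WWWWWWWW
WWWWWWWW
WWWWWWWW
WWWWWWRW
WWWWWWWW
WWWWWWWW

Answer: 57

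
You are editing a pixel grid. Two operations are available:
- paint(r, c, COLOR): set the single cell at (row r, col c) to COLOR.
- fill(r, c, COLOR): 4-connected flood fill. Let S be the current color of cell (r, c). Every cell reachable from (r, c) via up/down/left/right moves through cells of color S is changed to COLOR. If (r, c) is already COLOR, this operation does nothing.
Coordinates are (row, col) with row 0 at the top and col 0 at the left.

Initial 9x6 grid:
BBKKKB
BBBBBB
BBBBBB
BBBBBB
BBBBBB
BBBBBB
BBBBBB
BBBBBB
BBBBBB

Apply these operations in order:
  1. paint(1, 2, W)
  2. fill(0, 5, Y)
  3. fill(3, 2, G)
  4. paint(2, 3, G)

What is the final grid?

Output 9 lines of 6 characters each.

After op 1 paint(1,2,W):
BBKKKB
BBWBBB
BBBBBB
BBBBBB
BBBBBB
BBBBBB
BBBBBB
BBBBBB
BBBBBB
After op 2 fill(0,5,Y) [50 cells changed]:
YYKKKY
YYWYYY
YYYYYY
YYYYYY
YYYYYY
YYYYYY
YYYYYY
YYYYYY
YYYYYY
After op 3 fill(3,2,G) [50 cells changed]:
GGKKKG
GGWGGG
GGGGGG
GGGGGG
GGGGGG
GGGGGG
GGGGGG
GGGGGG
GGGGGG
After op 4 paint(2,3,G):
GGKKKG
GGWGGG
GGGGGG
GGGGGG
GGGGGG
GGGGGG
GGGGGG
GGGGGG
GGGGGG

Answer: GGKKKG
GGWGGG
GGGGGG
GGGGGG
GGGGGG
GGGGGG
GGGGGG
GGGGGG
GGGGGG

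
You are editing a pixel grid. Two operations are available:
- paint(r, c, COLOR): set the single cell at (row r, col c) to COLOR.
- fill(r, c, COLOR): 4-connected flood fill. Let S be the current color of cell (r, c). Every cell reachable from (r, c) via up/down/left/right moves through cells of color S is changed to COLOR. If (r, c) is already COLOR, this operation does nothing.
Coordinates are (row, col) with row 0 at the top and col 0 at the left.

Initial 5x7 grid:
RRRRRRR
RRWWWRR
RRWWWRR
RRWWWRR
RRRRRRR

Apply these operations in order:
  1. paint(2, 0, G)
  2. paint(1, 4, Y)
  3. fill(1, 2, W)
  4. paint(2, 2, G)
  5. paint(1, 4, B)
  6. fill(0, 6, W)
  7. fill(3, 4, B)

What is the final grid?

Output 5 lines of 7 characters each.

Answer: BBBBBBB
BBBBBBB
GBGBBBB
BBBBBBB
BBBBBBB

Derivation:
After op 1 paint(2,0,G):
RRRRRRR
RRWWWRR
GRWWWRR
RRWWWRR
RRRRRRR
After op 2 paint(1,4,Y):
RRRRRRR
RRWWYRR
GRWWWRR
RRWWWRR
RRRRRRR
After op 3 fill(1,2,W) [0 cells changed]:
RRRRRRR
RRWWYRR
GRWWWRR
RRWWWRR
RRRRRRR
After op 4 paint(2,2,G):
RRRRRRR
RRWWYRR
GRGWWRR
RRWWWRR
RRRRRRR
After op 5 paint(1,4,B):
RRRRRRR
RRWWBRR
GRGWWRR
RRWWWRR
RRRRRRR
After op 6 fill(0,6,W) [25 cells changed]:
WWWWWWW
WWWWBWW
GWGWWWW
WWWWWWW
WWWWWWW
After op 7 fill(3,4,B) [32 cells changed]:
BBBBBBB
BBBBBBB
GBGBBBB
BBBBBBB
BBBBBBB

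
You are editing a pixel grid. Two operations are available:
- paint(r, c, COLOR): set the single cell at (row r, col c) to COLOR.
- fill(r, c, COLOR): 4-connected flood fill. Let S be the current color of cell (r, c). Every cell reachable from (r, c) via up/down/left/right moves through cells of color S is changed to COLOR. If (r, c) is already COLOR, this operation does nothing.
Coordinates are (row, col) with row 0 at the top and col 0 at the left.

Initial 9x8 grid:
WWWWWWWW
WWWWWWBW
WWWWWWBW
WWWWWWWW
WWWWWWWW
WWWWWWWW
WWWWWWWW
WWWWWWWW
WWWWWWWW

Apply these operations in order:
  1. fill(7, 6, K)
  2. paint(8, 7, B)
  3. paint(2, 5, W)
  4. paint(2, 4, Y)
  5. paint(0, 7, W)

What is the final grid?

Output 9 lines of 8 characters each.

Answer: KKKKKKKW
KKKKKKBK
KKKKYWBK
KKKKKKKK
KKKKKKKK
KKKKKKKK
KKKKKKKK
KKKKKKKK
KKKKKKKB

Derivation:
After op 1 fill(7,6,K) [70 cells changed]:
KKKKKKKK
KKKKKKBK
KKKKKKBK
KKKKKKKK
KKKKKKKK
KKKKKKKK
KKKKKKKK
KKKKKKKK
KKKKKKKK
After op 2 paint(8,7,B):
KKKKKKKK
KKKKKKBK
KKKKKKBK
KKKKKKKK
KKKKKKKK
KKKKKKKK
KKKKKKKK
KKKKKKKK
KKKKKKKB
After op 3 paint(2,5,W):
KKKKKKKK
KKKKKKBK
KKKKKWBK
KKKKKKKK
KKKKKKKK
KKKKKKKK
KKKKKKKK
KKKKKKKK
KKKKKKKB
After op 4 paint(2,4,Y):
KKKKKKKK
KKKKKKBK
KKKKYWBK
KKKKKKKK
KKKKKKKK
KKKKKKKK
KKKKKKKK
KKKKKKKK
KKKKKKKB
After op 5 paint(0,7,W):
KKKKKKKW
KKKKKKBK
KKKKYWBK
KKKKKKKK
KKKKKKKK
KKKKKKKK
KKKKKKKK
KKKKKKKK
KKKKKKKB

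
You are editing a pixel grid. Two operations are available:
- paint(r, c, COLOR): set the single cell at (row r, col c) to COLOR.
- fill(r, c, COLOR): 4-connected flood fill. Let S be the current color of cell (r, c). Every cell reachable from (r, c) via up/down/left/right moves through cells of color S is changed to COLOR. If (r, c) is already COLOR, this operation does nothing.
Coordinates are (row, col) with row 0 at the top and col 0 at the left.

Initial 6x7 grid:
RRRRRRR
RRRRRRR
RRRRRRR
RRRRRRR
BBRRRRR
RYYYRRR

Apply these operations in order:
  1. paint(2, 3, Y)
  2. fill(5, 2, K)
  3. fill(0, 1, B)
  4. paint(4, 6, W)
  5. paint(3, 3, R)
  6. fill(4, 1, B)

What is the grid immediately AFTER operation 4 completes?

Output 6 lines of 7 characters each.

Answer: BBBBBBB
BBBBBBB
BBBYBBB
BBBBBBB
BBBBBBW
RKKKBBB

Derivation:
After op 1 paint(2,3,Y):
RRRRRRR
RRRRRRR
RRRYRRR
RRRRRRR
BBRRRRR
RYYYRRR
After op 2 fill(5,2,K) [3 cells changed]:
RRRRRRR
RRRRRRR
RRRYRRR
RRRRRRR
BBRRRRR
RKKKRRR
After op 3 fill(0,1,B) [35 cells changed]:
BBBBBBB
BBBBBBB
BBBYBBB
BBBBBBB
BBBBBBB
RKKKBBB
After op 4 paint(4,6,W):
BBBBBBB
BBBBBBB
BBBYBBB
BBBBBBB
BBBBBBW
RKKKBBB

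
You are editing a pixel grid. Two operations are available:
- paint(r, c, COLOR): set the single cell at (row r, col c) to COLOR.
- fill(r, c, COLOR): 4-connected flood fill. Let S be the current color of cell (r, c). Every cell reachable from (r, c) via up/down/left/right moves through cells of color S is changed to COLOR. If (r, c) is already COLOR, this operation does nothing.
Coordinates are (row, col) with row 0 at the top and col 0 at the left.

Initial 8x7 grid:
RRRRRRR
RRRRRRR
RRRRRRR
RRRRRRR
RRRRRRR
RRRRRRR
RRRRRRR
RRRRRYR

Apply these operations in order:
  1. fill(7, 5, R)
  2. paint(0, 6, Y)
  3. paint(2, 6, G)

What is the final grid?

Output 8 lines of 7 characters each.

Answer: RRRRRRY
RRRRRRR
RRRRRRG
RRRRRRR
RRRRRRR
RRRRRRR
RRRRRRR
RRRRRRR

Derivation:
After op 1 fill(7,5,R) [1 cells changed]:
RRRRRRR
RRRRRRR
RRRRRRR
RRRRRRR
RRRRRRR
RRRRRRR
RRRRRRR
RRRRRRR
After op 2 paint(0,6,Y):
RRRRRRY
RRRRRRR
RRRRRRR
RRRRRRR
RRRRRRR
RRRRRRR
RRRRRRR
RRRRRRR
After op 3 paint(2,6,G):
RRRRRRY
RRRRRRR
RRRRRRG
RRRRRRR
RRRRRRR
RRRRRRR
RRRRRRR
RRRRRRR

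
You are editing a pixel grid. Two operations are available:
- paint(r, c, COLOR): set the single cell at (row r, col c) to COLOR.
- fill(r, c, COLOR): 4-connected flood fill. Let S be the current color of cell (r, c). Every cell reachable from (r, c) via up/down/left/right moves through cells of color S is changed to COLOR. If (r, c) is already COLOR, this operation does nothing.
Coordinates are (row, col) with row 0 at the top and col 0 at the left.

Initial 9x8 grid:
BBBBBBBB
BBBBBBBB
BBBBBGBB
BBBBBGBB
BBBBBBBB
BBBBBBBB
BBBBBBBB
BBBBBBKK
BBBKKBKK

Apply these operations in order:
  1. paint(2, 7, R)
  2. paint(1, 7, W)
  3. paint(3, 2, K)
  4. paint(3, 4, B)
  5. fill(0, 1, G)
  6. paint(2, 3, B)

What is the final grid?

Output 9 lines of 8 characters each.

Answer: GGGGGGGG
GGGGGGGW
GGGBGGGR
GGKGGGGG
GGGGGGGG
GGGGGGGG
GGGGGGGG
GGGGGGKK
GGGKKGKK

Derivation:
After op 1 paint(2,7,R):
BBBBBBBB
BBBBBBBB
BBBBBGBR
BBBBBGBB
BBBBBBBB
BBBBBBBB
BBBBBBBB
BBBBBBKK
BBBKKBKK
After op 2 paint(1,7,W):
BBBBBBBB
BBBBBBBW
BBBBBGBR
BBBBBGBB
BBBBBBBB
BBBBBBBB
BBBBBBBB
BBBBBBKK
BBBKKBKK
After op 3 paint(3,2,K):
BBBBBBBB
BBBBBBBW
BBBBBGBR
BBKBBGBB
BBBBBBBB
BBBBBBBB
BBBBBBBB
BBBBBBKK
BBBKKBKK
After op 4 paint(3,4,B):
BBBBBBBB
BBBBBBBW
BBBBBGBR
BBKBBGBB
BBBBBBBB
BBBBBBBB
BBBBBBBB
BBBBBBKK
BBBKKBKK
After op 5 fill(0,1,G) [61 cells changed]:
GGGGGGGG
GGGGGGGW
GGGGGGGR
GGKGGGGG
GGGGGGGG
GGGGGGGG
GGGGGGGG
GGGGGGKK
GGGKKGKK
After op 6 paint(2,3,B):
GGGGGGGG
GGGGGGGW
GGGBGGGR
GGKGGGGG
GGGGGGGG
GGGGGGGG
GGGGGGGG
GGGGGGKK
GGGKKGKK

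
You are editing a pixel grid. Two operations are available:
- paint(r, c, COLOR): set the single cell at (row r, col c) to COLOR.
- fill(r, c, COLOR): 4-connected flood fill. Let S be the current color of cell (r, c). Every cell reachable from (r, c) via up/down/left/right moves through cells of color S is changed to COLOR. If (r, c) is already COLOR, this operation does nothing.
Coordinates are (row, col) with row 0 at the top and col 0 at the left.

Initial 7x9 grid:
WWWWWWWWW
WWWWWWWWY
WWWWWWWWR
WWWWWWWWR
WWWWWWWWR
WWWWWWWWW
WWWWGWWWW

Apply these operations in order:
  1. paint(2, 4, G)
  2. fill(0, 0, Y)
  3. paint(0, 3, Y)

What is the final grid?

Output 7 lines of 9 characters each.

After op 1 paint(2,4,G):
WWWWWWWWW
WWWWWWWWY
WWWWGWWWR
WWWWWWWWR
WWWWWWWWR
WWWWWWWWW
WWWWGWWWW
After op 2 fill(0,0,Y) [57 cells changed]:
YYYYYYYYY
YYYYYYYYY
YYYYGYYYR
YYYYYYYYR
YYYYYYYYR
YYYYYYYYY
YYYYGYYYY
After op 3 paint(0,3,Y):
YYYYYYYYY
YYYYYYYYY
YYYYGYYYR
YYYYYYYYR
YYYYYYYYR
YYYYYYYYY
YYYYGYYYY

Answer: YYYYYYYYY
YYYYYYYYY
YYYYGYYYR
YYYYYYYYR
YYYYYYYYR
YYYYYYYYY
YYYYGYYYY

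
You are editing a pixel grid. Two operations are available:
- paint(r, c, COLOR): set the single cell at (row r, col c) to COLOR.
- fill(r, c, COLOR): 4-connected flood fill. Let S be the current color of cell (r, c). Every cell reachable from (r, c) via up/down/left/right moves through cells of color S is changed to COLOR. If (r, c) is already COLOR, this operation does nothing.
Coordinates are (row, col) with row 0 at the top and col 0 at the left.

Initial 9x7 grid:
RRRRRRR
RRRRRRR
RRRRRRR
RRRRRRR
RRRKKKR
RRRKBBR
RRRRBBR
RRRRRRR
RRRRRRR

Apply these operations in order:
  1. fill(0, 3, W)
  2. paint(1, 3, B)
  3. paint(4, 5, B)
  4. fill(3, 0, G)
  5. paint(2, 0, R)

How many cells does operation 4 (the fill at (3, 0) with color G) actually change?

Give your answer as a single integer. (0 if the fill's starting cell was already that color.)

After op 1 fill(0,3,W) [55 cells changed]:
WWWWWWW
WWWWWWW
WWWWWWW
WWWWWWW
WWWKKKW
WWWKBBW
WWWWBBW
WWWWWWW
WWWWWWW
After op 2 paint(1,3,B):
WWWWWWW
WWWBWWW
WWWWWWW
WWWWWWW
WWWKKKW
WWWKBBW
WWWWBBW
WWWWWWW
WWWWWWW
After op 3 paint(4,5,B):
WWWWWWW
WWWBWWW
WWWWWWW
WWWWWWW
WWWKKBW
WWWKBBW
WWWWBBW
WWWWWWW
WWWWWWW
After op 4 fill(3,0,G) [54 cells changed]:
GGGGGGG
GGGBGGG
GGGGGGG
GGGGGGG
GGGKKBG
GGGKBBG
GGGGBBG
GGGGGGG
GGGGGGG

Answer: 54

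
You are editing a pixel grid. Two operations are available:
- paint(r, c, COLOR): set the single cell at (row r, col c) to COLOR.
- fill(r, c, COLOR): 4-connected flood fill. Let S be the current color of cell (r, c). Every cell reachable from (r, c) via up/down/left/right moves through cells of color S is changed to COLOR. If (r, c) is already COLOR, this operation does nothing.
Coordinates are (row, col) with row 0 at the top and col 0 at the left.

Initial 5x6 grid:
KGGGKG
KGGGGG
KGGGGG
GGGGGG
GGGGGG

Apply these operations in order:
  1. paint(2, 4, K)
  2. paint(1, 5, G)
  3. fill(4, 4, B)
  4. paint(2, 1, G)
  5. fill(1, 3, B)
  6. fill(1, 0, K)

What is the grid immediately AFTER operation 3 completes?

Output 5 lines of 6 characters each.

After op 1 paint(2,4,K):
KGGGKG
KGGGGG
KGGGKG
GGGGGG
GGGGGG
After op 2 paint(1,5,G):
KGGGKG
KGGGGG
KGGGKG
GGGGGG
GGGGGG
After op 3 fill(4,4,B) [25 cells changed]:
KBBBKB
KBBBBB
KBBBKB
BBBBBB
BBBBBB

Answer: KBBBKB
KBBBBB
KBBBKB
BBBBBB
BBBBBB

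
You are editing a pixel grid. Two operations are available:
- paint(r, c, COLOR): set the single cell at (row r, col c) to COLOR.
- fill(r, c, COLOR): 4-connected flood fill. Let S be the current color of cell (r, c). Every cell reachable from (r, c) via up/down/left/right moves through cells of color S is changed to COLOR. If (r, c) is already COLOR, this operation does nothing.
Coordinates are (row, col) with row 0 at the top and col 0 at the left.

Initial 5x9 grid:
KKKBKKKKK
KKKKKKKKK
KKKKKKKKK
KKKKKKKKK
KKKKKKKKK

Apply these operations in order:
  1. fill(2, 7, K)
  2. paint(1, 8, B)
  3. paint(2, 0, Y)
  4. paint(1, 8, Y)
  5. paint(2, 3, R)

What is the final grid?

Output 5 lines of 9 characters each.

Answer: KKKBKKKKK
KKKKKKKKY
YKKRKKKKK
KKKKKKKKK
KKKKKKKKK

Derivation:
After op 1 fill(2,7,K) [0 cells changed]:
KKKBKKKKK
KKKKKKKKK
KKKKKKKKK
KKKKKKKKK
KKKKKKKKK
After op 2 paint(1,8,B):
KKKBKKKKK
KKKKKKKKB
KKKKKKKKK
KKKKKKKKK
KKKKKKKKK
After op 3 paint(2,0,Y):
KKKBKKKKK
KKKKKKKKB
YKKKKKKKK
KKKKKKKKK
KKKKKKKKK
After op 4 paint(1,8,Y):
KKKBKKKKK
KKKKKKKKY
YKKKKKKKK
KKKKKKKKK
KKKKKKKKK
After op 5 paint(2,3,R):
KKKBKKKKK
KKKKKKKKY
YKKRKKKKK
KKKKKKKKK
KKKKKKKKK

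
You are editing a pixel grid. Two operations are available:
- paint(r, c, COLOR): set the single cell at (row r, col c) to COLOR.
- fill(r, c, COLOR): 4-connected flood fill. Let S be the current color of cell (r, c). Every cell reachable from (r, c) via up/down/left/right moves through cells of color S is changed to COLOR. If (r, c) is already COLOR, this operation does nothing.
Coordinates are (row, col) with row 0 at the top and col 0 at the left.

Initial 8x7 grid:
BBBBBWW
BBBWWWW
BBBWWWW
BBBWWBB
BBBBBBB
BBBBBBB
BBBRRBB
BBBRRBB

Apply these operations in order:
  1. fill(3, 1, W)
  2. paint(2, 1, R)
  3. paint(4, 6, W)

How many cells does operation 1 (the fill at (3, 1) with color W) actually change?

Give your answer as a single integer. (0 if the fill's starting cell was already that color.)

After op 1 fill(3,1,W) [40 cells changed]:
WWWWWWW
WWWWWWW
WWWWWWW
WWWWWWW
WWWWWWW
WWWWWWW
WWWRRWW
WWWRRWW

Answer: 40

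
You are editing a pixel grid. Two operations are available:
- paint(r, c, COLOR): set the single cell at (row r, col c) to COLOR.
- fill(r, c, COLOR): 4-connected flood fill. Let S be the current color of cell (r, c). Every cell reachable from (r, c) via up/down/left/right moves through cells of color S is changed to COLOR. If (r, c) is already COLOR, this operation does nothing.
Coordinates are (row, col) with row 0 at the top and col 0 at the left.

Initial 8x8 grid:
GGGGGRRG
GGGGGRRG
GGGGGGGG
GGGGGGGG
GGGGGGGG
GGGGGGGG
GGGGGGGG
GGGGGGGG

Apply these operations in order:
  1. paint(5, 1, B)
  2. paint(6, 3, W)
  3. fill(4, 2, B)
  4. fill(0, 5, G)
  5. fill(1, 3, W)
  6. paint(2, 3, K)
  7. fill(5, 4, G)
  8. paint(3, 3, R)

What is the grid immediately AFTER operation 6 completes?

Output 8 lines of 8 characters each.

Answer: WWWWWGGW
WWWWWGGW
WWWKWWWW
WWWWWWWW
WWWWWWWW
WWWWWWWW
WWWWWWWW
WWWWWWWW

Derivation:
After op 1 paint(5,1,B):
GGGGGRRG
GGGGGRRG
GGGGGGGG
GGGGGGGG
GGGGGGGG
GBGGGGGG
GGGGGGGG
GGGGGGGG
After op 2 paint(6,3,W):
GGGGGRRG
GGGGGRRG
GGGGGGGG
GGGGGGGG
GGGGGGGG
GBGGGGGG
GGGWGGGG
GGGGGGGG
After op 3 fill(4,2,B) [58 cells changed]:
BBBBBRRB
BBBBBRRB
BBBBBBBB
BBBBBBBB
BBBBBBBB
BBBBBBBB
BBBWBBBB
BBBBBBBB
After op 4 fill(0,5,G) [4 cells changed]:
BBBBBGGB
BBBBBGGB
BBBBBBBB
BBBBBBBB
BBBBBBBB
BBBBBBBB
BBBWBBBB
BBBBBBBB
After op 5 fill(1,3,W) [59 cells changed]:
WWWWWGGW
WWWWWGGW
WWWWWWWW
WWWWWWWW
WWWWWWWW
WWWWWWWW
WWWWWWWW
WWWWWWWW
After op 6 paint(2,3,K):
WWWWWGGW
WWWWWGGW
WWWKWWWW
WWWWWWWW
WWWWWWWW
WWWWWWWW
WWWWWWWW
WWWWWWWW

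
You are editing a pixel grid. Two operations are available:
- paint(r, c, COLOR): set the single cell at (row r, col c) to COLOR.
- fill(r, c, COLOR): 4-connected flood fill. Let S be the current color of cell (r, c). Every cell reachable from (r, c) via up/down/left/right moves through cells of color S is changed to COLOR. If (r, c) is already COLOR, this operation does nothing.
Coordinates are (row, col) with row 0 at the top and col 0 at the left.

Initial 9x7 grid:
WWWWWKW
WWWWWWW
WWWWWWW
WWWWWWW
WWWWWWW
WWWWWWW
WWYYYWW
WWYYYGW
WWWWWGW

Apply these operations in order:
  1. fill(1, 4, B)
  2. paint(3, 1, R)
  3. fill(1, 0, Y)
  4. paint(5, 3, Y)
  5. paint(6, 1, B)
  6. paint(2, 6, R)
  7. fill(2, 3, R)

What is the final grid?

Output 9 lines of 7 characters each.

After op 1 fill(1,4,B) [54 cells changed]:
BBBBBKB
BBBBBBB
BBBBBBB
BBBBBBB
BBBBBBB
BBBBBBB
BBYYYBB
BBYYYGB
BBBBBGB
After op 2 paint(3,1,R):
BBBBBKB
BBBBBBB
BBBBBBB
BRBBBBB
BBBBBBB
BBBBBBB
BBYYYBB
BBYYYGB
BBBBBGB
After op 3 fill(1,0,Y) [53 cells changed]:
YYYYYKY
YYYYYYY
YYYYYYY
YRYYYYY
YYYYYYY
YYYYYYY
YYYYYYY
YYYYYGY
YYYYYGY
After op 4 paint(5,3,Y):
YYYYYKY
YYYYYYY
YYYYYYY
YRYYYYY
YYYYYYY
YYYYYYY
YYYYYYY
YYYYYGY
YYYYYGY
After op 5 paint(6,1,B):
YYYYYKY
YYYYYYY
YYYYYYY
YRYYYYY
YYYYYYY
YYYYYYY
YBYYYYY
YYYYYGY
YYYYYGY
After op 6 paint(2,6,R):
YYYYYKY
YYYYYYY
YYYYYYR
YRYYYYY
YYYYYYY
YYYYYYY
YBYYYYY
YYYYYGY
YYYYYGY
After op 7 fill(2,3,R) [57 cells changed]:
RRRRRKR
RRRRRRR
RRRRRRR
RRRRRRR
RRRRRRR
RRRRRRR
RBRRRRR
RRRRRGR
RRRRRGR

Answer: RRRRRKR
RRRRRRR
RRRRRRR
RRRRRRR
RRRRRRR
RRRRRRR
RBRRRRR
RRRRRGR
RRRRRGR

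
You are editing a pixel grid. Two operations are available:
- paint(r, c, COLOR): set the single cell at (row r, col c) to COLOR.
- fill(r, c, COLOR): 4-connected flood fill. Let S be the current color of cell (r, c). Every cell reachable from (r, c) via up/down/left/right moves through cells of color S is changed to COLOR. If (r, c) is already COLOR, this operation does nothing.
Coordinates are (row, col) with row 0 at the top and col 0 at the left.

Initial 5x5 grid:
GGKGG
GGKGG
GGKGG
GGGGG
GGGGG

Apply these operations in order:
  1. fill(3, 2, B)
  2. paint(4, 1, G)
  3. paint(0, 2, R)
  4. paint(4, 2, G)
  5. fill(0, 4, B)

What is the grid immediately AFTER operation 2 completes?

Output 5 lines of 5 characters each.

Answer: BBKBB
BBKBB
BBKBB
BBBBB
BGBBB

Derivation:
After op 1 fill(3,2,B) [22 cells changed]:
BBKBB
BBKBB
BBKBB
BBBBB
BBBBB
After op 2 paint(4,1,G):
BBKBB
BBKBB
BBKBB
BBBBB
BGBBB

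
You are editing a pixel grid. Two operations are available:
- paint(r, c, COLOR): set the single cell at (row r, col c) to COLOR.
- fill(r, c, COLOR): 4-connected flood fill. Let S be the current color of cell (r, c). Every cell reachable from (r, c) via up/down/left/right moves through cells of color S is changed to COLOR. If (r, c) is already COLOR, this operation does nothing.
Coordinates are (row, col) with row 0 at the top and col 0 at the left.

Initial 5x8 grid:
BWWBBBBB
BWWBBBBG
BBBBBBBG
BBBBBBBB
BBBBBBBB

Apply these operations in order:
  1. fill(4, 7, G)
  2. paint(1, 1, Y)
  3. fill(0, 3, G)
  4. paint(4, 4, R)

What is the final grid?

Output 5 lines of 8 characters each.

After op 1 fill(4,7,G) [34 cells changed]:
GWWGGGGG
GWWGGGGG
GGGGGGGG
GGGGGGGG
GGGGGGGG
After op 2 paint(1,1,Y):
GWWGGGGG
GYWGGGGG
GGGGGGGG
GGGGGGGG
GGGGGGGG
After op 3 fill(0,3,G) [0 cells changed]:
GWWGGGGG
GYWGGGGG
GGGGGGGG
GGGGGGGG
GGGGGGGG
After op 4 paint(4,4,R):
GWWGGGGG
GYWGGGGG
GGGGGGGG
GGGGGGGG
GGGGRGGG

Answer: GWWGGGGG
GYWGGGGG
GGGGGGGG
GGGGGGGG
GGGGRGGG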